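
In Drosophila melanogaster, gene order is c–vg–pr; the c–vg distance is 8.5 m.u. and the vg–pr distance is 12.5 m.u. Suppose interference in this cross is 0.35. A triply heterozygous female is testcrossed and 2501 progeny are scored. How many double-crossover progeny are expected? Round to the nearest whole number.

17

Map distances give recombination frequencies of 0.085 and 0.125 for the two intervals.
With interference 0.35 (so coincidence = 0.65), expected double-crossover frequency = 0.085 × 0.125 × 0.65 = 0.00691.
Expected number = 0.00691 × 2501 = 17.27 ≈ 17.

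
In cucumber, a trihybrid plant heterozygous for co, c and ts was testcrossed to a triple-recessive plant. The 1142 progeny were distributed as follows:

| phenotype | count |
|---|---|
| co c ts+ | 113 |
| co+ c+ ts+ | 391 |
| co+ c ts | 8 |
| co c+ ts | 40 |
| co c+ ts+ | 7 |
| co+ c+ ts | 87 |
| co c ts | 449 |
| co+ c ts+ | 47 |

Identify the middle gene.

The two most frequent reciprocal classes, co+ c+ ts+ and co c ts, are the parental types, so the F1 was co+ c+ ts+ / co c ts.
The two rarest classes, co c+ ts+ and co+ c ts, are the double crossovers. Comparing them with the parentals, only the co allele has switched, so co is the middle locus and the order is ts – co – c.

co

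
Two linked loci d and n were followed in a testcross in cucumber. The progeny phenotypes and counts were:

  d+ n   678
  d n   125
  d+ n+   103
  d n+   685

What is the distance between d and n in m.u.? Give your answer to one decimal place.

The two most frequent classes, d+ n (678) and d n+ (685), are the parental types, so the F1 was d+ n / d n+.
The recombinant classes are d+ n+ and d n: 103 + 125 = 228.
Recombination frequency = 228/1591 = 0.1433 ≈ 14.3%, i.e. 14.3 m.u.

14.3 m.u.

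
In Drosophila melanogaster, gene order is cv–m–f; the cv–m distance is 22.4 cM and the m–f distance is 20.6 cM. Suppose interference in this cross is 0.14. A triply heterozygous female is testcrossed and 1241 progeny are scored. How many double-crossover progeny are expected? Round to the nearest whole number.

Map distances give recombination frequencies of 0.224 and 0.206 for the two intervals.
With interference 0.14 (so coincidence = 0.86), expected double-crossover frequency = 0.224 × 0.206 × 0.86 = 0.03968.
Expected number = 0.03968 × 1241 = 49.25 ≈ 49.

49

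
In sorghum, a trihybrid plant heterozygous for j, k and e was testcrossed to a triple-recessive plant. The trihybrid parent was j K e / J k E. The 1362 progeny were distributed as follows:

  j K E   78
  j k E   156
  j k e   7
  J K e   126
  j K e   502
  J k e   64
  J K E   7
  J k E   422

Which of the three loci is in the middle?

k

The two rarest classes, j k e and J K E, are the double crossovers. Comparing them with the parentals, only the k allele has switched, so k is the middle locus and the order is e – k – j.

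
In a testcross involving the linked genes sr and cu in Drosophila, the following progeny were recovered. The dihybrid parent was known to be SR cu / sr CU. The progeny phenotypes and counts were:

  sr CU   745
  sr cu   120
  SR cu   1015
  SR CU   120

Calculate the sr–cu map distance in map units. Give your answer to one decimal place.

The recombinant classes are SR CU and sr cu: 120 + 120 = 240.
Recombination frequency = 240/2000 = 0.1200 ≈ 12.0%, i.e. 12.0 map units.

12.0 map units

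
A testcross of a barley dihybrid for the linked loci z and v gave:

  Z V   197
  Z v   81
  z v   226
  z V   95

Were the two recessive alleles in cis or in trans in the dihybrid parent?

cis

The two most frequent classes are Z V (197) and z v (226); these are the parental (non-recombinant) types.
So the F1 carried Z V on one chromosome and z v on the other — the recessive alleles are on the same chromosome (cis / coupling).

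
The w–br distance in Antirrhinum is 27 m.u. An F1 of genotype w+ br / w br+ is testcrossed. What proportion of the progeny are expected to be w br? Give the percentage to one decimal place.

13.5%

A map distance of 27 m.u. corresponds to a recombination frequency of 0.270.
The F1 is w+ br / w br+, so w br is a recombinant gamete class with expected frequency r/2 = 0.270/2 = 0.1350.
That is 0.1350 = 13.5% of the progeny.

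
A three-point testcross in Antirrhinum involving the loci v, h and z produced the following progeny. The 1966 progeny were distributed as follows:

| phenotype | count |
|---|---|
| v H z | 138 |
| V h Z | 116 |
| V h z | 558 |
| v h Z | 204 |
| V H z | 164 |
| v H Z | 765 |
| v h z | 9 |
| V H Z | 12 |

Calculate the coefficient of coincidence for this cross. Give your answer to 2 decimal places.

The two most frequent reciprocal classes, v H Z and V h z, are the parental types, so the F1 was v H Z / V h z.
The two rarest classes, V H Z and v h z, are the double crossovers. Comparing them with the parentals, only the v allele has switched, so v is the middle locus and the order is z – v – h.
z–v: (254 + 21)/1966 = 0.1399; v–h: (368 + 21)/1966 = 0.1979.
Expected DCO frequency = 0.1399 × 0.1979 ≈ 0.02769; observed = 21/1966 ≈ 0.01068.
Coefficient of coincidence = 0.01068/0.02769 ≈ 0.39.

0.39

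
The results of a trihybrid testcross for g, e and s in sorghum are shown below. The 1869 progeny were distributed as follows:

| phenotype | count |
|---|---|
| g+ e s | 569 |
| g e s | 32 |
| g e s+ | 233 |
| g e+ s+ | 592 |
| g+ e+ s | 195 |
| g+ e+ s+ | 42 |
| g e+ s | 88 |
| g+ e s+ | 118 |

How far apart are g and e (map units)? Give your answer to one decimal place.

The two most frequent reciprocal classes, g e+ s+ and g+ e s, are the parental types, so the F1 was g e+ s+ / g+ e s.
The two rarest classes, g+ e+ s+ and g e s, are the double crossovers. Comparing them with the parentals, only the g allele has switched, so g is the middle locus and the order is e – g – s.
Crossovers in the e–g interval produce the single-crossover classes g e s+ and g+ e+ s (233 + 195 = 428) plus the double crossovers (74).
RF(e–g) = (428 + 74) / 1869 = 502/1869 = 0.2686 → 26.9 map units.

26.9 map units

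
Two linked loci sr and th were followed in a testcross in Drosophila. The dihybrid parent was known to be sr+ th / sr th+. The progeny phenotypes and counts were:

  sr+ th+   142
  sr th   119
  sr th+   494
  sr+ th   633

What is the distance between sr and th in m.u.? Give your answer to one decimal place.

18.8 m.u.

The recombinant classes are sr+ th+ and sr th: 142 + 119 = 261.
Recombination frequency = 261/1388 = 0.1880 ≈ 18.8%, i.e. 18.8 m.u.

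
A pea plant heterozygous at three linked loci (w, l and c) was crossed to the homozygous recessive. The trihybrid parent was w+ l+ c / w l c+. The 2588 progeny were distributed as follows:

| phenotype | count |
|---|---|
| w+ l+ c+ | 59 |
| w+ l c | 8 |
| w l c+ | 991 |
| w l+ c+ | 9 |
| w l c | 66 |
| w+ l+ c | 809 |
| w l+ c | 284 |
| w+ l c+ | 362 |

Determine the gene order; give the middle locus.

The two rarest classes, w+ l c and w l+ c+, are the double crossovers. Comparing them with the parentals, only the l allele has switched, so l is the middle locus and the order is c – l – w.

l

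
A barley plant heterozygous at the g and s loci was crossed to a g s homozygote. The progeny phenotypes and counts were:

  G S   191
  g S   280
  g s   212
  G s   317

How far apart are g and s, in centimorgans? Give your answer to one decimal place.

The two most frequent classes, G s (317) and g S (280), are the parental types, so the F1 was G s / g S.
The recombinant classes are G S and g s: 191 + 212 = 403.
Recombination frequency = 403/1000 = 0.4030 ≈ 40.3%, i.e. 40.3 centimorgans.

40.3 centimorgans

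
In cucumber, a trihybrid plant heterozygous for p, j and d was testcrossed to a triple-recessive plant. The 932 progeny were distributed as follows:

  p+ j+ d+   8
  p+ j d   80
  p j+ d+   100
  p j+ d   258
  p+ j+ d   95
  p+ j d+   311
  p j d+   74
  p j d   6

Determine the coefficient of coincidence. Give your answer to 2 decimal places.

0.37

The two most frequent reciprocal classes, p+ j d+ and p j+ d, are the parental types, so the F1 was p+ j d+ / p j+ d.
The two rarest classes, p+ j+ d+ and p j d, are the double crossovers. Comparing them with the parentals, only the j allele has switched, so j is the middle locus and the order is p – j – d.
p–j: (169 + 14)/932 = 0.1964; j–d: (180 + 14)/932 = 0.2082.
Expected DCO frequency = 0.1964 × 0.2082 ≈ 0.04089; observed = 14/932 ≈ 0.01502.
Coefficient of coincidence = 0.01502/0.04089 ≈ 0.37.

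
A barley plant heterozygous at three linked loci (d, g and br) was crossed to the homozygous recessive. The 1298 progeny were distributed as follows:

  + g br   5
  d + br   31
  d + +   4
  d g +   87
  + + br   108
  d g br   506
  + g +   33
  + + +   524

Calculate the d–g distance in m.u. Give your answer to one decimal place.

The two most frequent reciprocal classes, + + + and d g br, are the parental types, so the F1 was + + + / d g br.
The two rarest classes, d + + and + g br, are the double crossovers. Comparing them with the parentals, only the d allele has switched, so d is the middle locus and the order is br – d – g.
Crossovers in the d–g interval produce the single-crossover classes + g + and d + br (33 + 31 = 64) plus the double crossovers (9).
RF(d–g) = (64 + 9) / 1298 = 73/1298 = 0.0562 → 5.6 m.u.

5.6 m.u.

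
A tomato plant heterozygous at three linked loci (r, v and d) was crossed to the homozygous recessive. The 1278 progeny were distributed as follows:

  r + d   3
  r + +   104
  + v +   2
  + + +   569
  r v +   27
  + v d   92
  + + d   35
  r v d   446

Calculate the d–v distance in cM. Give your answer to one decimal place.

5.2 cM

The two most frequent reciprocal classes, + + + and r v d, are the parental types, so the F1 was + + + / r v d.
The two rarest classes, + v + and r + d, are the double crossovers. Comparing them with the parentals, only the v allele has switched, so v is the middle locus and the order is d – v – r.
Crossovers in the d–v interval produce the single-crossover classes + + d and r v + (35 + 27 = 62) plus the double crossovers (5).
RF(d–v) = (62 + 5) / 1278 = 67/1278 = 0.0524 → 5.2 cM.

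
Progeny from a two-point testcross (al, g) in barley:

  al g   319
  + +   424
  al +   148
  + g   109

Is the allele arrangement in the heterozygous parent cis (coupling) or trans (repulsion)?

The two most frequent classes are + + (424) and al g (319); these are the parental (non-recombinant) types.
So the F1 carried + + on one chromosome and al g on the other — the recessive alleles are on the same chromosome (cis / coupling).

cis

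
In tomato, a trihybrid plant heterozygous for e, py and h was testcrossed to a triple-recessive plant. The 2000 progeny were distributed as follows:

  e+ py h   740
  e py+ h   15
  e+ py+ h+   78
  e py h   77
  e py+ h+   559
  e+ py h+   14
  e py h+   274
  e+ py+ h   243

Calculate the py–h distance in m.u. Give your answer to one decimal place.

The two most frequent reciprocal classes, e py+ h+ and e+ py h, are the parental types, so the F1 was e py+ h+ / e+ py h.
The two rarest classes, e py+ h and e+ py h+, are the double crossovers. Comparing them with the parentals, only the h allele has switched, so h is the middle locus and the order is py – h – e.
Crossovers in the py–h interval produce the single-crossover classes e py h+ and e+ py+ h (274 + 243 = 517) plus the double crossovers (29).
RF(py–h) = (517 + 29) / 2000 = 546/2000 = 0.2730 → 27.3 m.u.

27.3 m.u.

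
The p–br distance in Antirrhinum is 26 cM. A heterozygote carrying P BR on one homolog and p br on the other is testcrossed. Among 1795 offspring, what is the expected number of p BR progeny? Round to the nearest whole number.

A map distance of 26 cM corresponds to a recombination frequency of 0.260.
The F1 is P BR / p br, so p BR is a recombinant gamete class with expected frequency r/2 = 0.260/2 = 0.1300.
Expected number = 0.1300 × 1795 = 233.35 ≈ 233.

233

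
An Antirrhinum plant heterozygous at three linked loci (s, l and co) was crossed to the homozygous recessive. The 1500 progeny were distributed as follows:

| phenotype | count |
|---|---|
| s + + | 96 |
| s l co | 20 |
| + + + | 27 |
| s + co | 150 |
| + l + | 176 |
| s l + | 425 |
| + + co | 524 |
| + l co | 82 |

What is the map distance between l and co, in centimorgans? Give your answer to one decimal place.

15.0 centimorgans

The two most frequent reciprocal classes, s l + and + + co, are the parental types, so the F1 was s l + / + + co.
The two rarest classes, s l co and + + +, are the double crossovers. Comparing them with the parentals, only the co allele has switched, so co is the middle locus and the order is s – co – l.
Crossovers in the co–l interval produce the single-crossover classes s + + and + l co (96 + 82 = 178) plus the double crossovers (47).
RF(co–l) = (178 + 47) / 1500 = 225/1500 = 0.1500 → 15.0 centimorgans.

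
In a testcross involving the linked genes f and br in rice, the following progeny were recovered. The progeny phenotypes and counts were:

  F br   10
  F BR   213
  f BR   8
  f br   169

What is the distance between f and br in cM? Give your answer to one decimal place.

The two most frequent classes, F BR (213) and f br (169), are the parental types, so the F1 was F BR / f br.
The recombinant classes are F br and f BR: 10 + 8 = 18.
Recombination frequency = 18/400 = 0.0450 ≈ 4.5%, i.e. 4.5 cM.

4.5 cM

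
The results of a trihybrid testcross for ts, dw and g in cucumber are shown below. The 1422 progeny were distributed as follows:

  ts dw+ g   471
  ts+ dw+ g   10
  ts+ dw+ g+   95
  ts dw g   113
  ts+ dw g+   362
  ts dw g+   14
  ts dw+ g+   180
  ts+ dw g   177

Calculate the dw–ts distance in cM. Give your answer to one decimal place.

The two most frequent reciprocal classes, ts+ dw g+ and ts dw+ g, are the parental types, so the F1 was ts+ dw g+ / ts dw+ g.
The two rarest classes, ts dw g+ and ts+ dw+ g, are the double crossovers. Comparing them with the parentals, only the ts allele has switched, so ts is the middle locus and the order is g – ts – dw.
Crossovers in the ts–dw interval produce the single-crossover classes ts+ dw+ g+ and ts dw g (95 + 113 = 208) plus the double crossovers (24).
RF(ts–dw) = (208 + 24) / 1422 = 232/1422 = 0.1632 → 16.3 cM.

16.3 cM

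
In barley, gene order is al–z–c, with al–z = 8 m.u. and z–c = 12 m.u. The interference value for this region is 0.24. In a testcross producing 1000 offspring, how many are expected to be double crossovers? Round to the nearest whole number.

Map distances give recombination frequencies of 0.080 and 0.120 for the two intervals.
With interference 0.24 (so coincidence = 0.76), expected double-crossover frequency = 0.080 × 0.120 × 0.76 = 0.00730.
Expected number = 0.00730 × 1000 = 7.30 ≈ 7.

7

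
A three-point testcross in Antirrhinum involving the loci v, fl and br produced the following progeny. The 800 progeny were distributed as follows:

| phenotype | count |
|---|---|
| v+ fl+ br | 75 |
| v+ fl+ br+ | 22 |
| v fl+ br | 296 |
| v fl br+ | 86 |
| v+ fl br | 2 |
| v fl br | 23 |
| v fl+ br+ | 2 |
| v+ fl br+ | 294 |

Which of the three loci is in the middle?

The two most frequent reciprocal classes, v fl+ br and v+ fl br+, are the parental types, so the F1 was v fl+ br / v+ fl br+.
The two rarest classes, v fl+ br+ and v+ fl br, are the double crossovers. Comparing them with the parentals, only the br allele has switched, so br is the middle locus and the order is v – br – fl.

br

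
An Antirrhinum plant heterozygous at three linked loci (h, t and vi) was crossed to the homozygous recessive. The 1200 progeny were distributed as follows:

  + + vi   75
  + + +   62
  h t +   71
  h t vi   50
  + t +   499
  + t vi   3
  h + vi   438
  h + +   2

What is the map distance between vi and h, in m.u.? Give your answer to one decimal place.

The two most frequent reciprocal classes, h + vi and + t +, are the parental types, so the F1 was h + vi / + t +.
The two rarest classes, h + + and + t vi, are the double crossovers. Comparing them with the parentals, only the vi allele has switched, so vi is the middle locus and the order is t – vi – h.
Crossovers in the vi–h interval produce the single-crossover classes + + vi and h t + (75 + 71 = 146) plus the double crossovers (5).
RF(vi–h) = (146 + 5) / 1200 = 151/1200 = 0.1258 → 12.6 m.u.

12.6 m.u.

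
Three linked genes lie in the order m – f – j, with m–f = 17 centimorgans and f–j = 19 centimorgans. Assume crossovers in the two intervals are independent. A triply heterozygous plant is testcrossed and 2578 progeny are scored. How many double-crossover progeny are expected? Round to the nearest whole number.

83

Map distances give recombination frequencies of 0.170 and 0.190 for the two intervals.
With no interference, expected double-crossover frequency = 0.170 × 0.190 = 0.03230.
Expected number = 0.03230 × 2578 = 83.27 ≈ 83.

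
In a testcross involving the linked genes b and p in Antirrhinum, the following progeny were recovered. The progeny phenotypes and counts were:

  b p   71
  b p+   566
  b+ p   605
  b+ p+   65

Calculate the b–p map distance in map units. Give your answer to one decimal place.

The two most frequent classes, b+ p (605) and b p+ (566), are the parental types, so the F1 was b+ p / b p+.
The recombinant classes are b+ p+ and b p: 65 + 71 = 136.
Recombination frequency = 136/1307 = 0.1041 ≈ 10.4%, i.e. 10.4 map units.

10.4 map units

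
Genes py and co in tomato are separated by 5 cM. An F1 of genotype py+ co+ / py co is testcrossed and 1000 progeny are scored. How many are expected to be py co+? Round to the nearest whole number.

25

A map distance of 5 cM corresponds to a recombination frequency of 0.050.
The F1 is py+ co+ / py co, so py co+ is a recombinant gamete class with expected frequency r/2 = 0.050/2 = 0.0250.
Expected number = 0.0250 × 1000 = 25.00 ≈ 25.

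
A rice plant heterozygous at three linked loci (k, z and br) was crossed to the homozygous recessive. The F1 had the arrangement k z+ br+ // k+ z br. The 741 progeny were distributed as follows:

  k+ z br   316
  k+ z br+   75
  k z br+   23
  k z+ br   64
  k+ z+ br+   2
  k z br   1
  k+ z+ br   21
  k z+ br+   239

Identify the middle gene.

k

The two rarest classes, k+ z+ br+ and k z br, are the double crossovers. Comparing them with the parentals, only the k allele has switched, so k is the middle locus and the order is br – k – z.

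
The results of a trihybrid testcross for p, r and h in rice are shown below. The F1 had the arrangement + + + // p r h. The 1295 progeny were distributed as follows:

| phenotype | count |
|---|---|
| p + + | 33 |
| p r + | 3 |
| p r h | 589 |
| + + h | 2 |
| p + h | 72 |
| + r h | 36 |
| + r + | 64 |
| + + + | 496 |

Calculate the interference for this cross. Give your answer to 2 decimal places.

The two rarest classes, + + h and p r +, are the double crossovers. Comparing them with the parentals, only the h allele has switched, so h is the middle locus and the order is r – h – p.
r–h: (136 + 5)/1295 = 0.1089; h–p: (69 + 5)/1295 = 0.0571.
Expected DCO frequency = 0.1089 × 0.0571 ≈ 0.00622; observed = 5/1295 ≈ 0.00386.
Coefficient of coincidence = 0.00386/0.00622 ≈ 0.62; interference = 1 − 0.62 = 0.38.

0.38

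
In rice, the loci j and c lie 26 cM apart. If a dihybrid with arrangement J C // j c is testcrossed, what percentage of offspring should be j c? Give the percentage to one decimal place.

37.0%

A map distance of 26 cM corresponds to a recombination frequency of 0.260.
The F1 is J C / j c, so j c is a parental gamete class with expected frequency (1 − r)/2 = 0.740/2 = 0.3700.
That is 0.3700 = 37.0% of the progeny.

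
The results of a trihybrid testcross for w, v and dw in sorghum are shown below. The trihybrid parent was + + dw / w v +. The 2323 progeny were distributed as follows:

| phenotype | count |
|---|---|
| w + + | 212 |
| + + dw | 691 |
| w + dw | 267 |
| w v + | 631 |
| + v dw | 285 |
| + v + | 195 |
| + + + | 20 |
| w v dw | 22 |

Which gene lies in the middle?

The two rarest classes, + + + and w v dw, are the double crossovers. Comparing them with the parentals, only the dw allele has switched, so dw is the middle locus and the order is w – dw – v.

dw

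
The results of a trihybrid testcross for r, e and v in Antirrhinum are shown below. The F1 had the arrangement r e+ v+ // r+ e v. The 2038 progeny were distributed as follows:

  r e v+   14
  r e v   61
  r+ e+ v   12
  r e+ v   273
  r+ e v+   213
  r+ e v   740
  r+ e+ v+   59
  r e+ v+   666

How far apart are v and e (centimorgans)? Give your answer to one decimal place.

25.1 centimorgans

The two rarest classes, r e v+ and r+ e+ v, are the double crossovers. Comparing them with the parentals, only the e allele has switched, so e is the middle locus and the order is r – e – v.
Crossovers in the e–v interval produce the single-crossover classes r e+ v and r+ e v+ (273 + 213 = 486) plus the double crossovers (26).
RF(e–v) = (486 + 26) / 2038 = 512/2038 = 0.2512 → 25.1 centimorgans.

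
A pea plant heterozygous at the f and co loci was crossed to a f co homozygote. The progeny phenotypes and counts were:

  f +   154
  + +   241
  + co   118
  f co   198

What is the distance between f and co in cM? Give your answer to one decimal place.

38.3 cM

The two most frequent classes, + + (241) and f co (198), are the parental types, so the F1 was + + / f co.
The recombinant classes are + co and f +: 118 + 154 = 272.
Recombination frequency = 272/711 = 0.3826 ≈ 38.3%, i.e. 38.3 cM.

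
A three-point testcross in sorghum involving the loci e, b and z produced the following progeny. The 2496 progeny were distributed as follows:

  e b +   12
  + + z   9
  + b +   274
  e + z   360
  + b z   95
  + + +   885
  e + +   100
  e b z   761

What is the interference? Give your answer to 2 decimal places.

0.63

The two most frequent reciprocal classes, e b z and + + +, are the parental types, so the F1 was e b z / + + +.
The two rarest classes, e b + and + + z, are the double crossovers. Comparing them with the parentals, only the z allele has switched, so z is the middle locus and the order is e – z – b.
e–z: (195 + 21)/2496 = 0.0865; z–b: (634 + 21)/2496 = 0.2624.
Expected DCO frequency = 0.0865 × 0.2624 ≈ 0.02270; observed = 21/2496 ≈ 0.00841.
Coefficient of coincidence = 0.00841/0.02270 ≈ 0.37; interference = 1 − 0.37 = 0.63.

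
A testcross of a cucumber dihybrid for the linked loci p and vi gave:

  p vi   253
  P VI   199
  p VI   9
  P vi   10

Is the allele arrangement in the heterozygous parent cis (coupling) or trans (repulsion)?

The two most frequent classes are P VI (199) and p vi (253); these are the parental (non-recombinant) types.
So the F1 carried P VI on one chromosome and p vi on the other — the recessive alleles are on the same chromosome (cis / coupling).

cis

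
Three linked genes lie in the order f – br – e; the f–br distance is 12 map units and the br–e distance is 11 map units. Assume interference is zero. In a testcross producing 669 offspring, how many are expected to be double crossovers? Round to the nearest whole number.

9

Map distances give recombination frequencies of 0.120 and 0.110 for the two intervals.
With no interference, expected double-crossover frequency = 0.120 × 0.110 = 0.01320.
Expected number = 0.01320 × 669 = 8.83 ≈ 9.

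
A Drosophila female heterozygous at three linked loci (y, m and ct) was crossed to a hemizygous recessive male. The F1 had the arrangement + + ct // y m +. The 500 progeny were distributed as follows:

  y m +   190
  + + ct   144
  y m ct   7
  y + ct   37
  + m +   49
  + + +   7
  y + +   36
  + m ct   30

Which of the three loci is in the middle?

ct

The two rarest classes, + + + and y m ct, are the double crossovers. Comparing them with the parentals, only the ct allele has switched, so ct is the middle locus and the order is y – ct – m.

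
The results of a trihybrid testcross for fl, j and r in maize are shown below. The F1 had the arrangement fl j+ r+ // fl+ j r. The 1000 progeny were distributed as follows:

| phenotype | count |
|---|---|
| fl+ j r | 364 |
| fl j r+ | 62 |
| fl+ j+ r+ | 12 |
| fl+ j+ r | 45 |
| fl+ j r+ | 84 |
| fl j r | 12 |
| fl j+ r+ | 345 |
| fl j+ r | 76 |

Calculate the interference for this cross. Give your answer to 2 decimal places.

0.00

The two rarest classes, fl+ j+ r+ and fl j r, are the double crossovers. Comparing them with the parentals, only the fl allele has switched, so fl is the middle locus and the order is j – fl – r.
j–fl: (107 + 24)/1000 = 0.1310; fl–r: (160 + 24)/1000 = 0.1840.
Expected DCO frequency = 0.1310 × 0.1840 ≈ 0.02410; observed = 24/1000 ≈ 0.02400.
Coefficient of coincidence = 0.02400/0.02410 ≈ 1.00; interference = 1 − 1.00 = 0.00.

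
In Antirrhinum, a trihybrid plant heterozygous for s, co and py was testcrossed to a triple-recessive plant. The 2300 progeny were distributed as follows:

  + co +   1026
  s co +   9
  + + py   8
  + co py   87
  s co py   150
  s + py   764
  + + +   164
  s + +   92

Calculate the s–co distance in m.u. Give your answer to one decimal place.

14.4 m.u.

The two most frequent reciprocal classes, s + py and + co +, are the parental types, so the F1 was s + py / + co +.
The two rarest classes, + + py and s co +, are the double crossovers. Comparing them with the parentals, only the s allele has switched, so s is the middle locus and the order is py – s – co.
Crossovers in the s–co interval produce the single-crossover classes s co py and + + + (150 + 164 = 314) plus the double crossovers (17).
RF(s–co) = (314 + 17) / 2300 = 331/2300 = 0.1439 → 14.4 m.u.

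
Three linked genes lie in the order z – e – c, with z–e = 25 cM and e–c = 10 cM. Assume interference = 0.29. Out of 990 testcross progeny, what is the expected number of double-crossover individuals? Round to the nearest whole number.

Map distances give recombination frequencies of 0.250 and 0.100 for the two intervals.
With interference 0.29 (so coincidence = 0.71), expected double-crossover frequency = 0.250 × 0.100 × 0.71 = 0.01775.
Expected number = 0.01775 × 990 = 17.57 ≈ 18.

18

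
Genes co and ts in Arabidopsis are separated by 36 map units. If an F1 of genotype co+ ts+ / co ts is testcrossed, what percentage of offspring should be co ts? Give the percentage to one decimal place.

32.0%

A map distance of 36 map units corresponds to a recombination frequency of 0.360.
The F1 is co+ ts+ / co ts, so co ts is a parental gamete class with expected frequency (1 − r)/2 = 0.640/2 = 0.3200.
That is 0.3200 = 32.0% of the progeny.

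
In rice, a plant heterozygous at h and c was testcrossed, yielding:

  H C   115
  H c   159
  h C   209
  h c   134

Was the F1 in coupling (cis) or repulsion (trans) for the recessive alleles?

The two most frequent classes are H c (159) and h C (209); these are the parental (non-recombinant) types.
So the F1 carried H c on one chromosome and h C on the other — the recessive alleles are on opposite chromosomes (trans / repulsion).

trans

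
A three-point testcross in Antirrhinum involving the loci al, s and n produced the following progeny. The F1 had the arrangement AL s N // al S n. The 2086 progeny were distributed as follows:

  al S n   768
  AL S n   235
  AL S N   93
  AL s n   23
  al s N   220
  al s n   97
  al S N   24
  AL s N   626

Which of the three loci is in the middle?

The two rarest classes, AL s n and al S N, are the double crossovers. Comparing them with the parentals, only the n allele has switched, so n is the middle locus and the order is al – n – s.

n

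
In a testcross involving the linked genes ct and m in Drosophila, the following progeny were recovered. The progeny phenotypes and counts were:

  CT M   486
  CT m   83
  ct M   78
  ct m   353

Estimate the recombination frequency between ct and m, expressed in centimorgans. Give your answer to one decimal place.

The two most frequent classes, CT M (486) and ct m (353), are the parental types, so the F1 was CT M / ct m.
The recombinant classes are CT m and ct M: 83 + 78 = 161.
Recombination frequency = 161/1000 = 0.1610 ≈ 16.1%, i.e. 16.1 centimorgans.

16.1 centimorgans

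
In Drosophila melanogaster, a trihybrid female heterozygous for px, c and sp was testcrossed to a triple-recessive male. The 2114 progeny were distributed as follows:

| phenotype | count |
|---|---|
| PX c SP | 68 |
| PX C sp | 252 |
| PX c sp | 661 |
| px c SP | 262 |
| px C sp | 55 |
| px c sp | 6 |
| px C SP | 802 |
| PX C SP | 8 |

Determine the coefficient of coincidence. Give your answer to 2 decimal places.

The two most frequent reciprocal classes, PX c sp and px C SP, are the parental types, so the F1 was PX c sp / px C SP.
The two rarest classes, px c sp and PX C SP, are the double crossovers. Comparing them with the parentals, only the px allele has switched, so px is the middle locus and the order is c – px – sp.
c–px: (514 + 14)/2114 = 0.2498; px–sp: (123 + 14)/2114 = 0.0648.
Expected DCO frequency = 0.2498 × 0.0648 ≈ 0.01619; observed = 14/2114 ≈ 0.00662.
Coefficient of coincidence = 0.00662/0.01619 ≈ 0.41.

0.41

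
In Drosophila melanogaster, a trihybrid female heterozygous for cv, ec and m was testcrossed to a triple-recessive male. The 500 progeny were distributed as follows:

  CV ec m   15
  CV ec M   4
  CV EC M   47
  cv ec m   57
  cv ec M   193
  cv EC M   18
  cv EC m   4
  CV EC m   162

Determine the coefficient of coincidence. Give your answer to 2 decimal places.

0.87

The two most frequent reciprocal classes, CV EC m and cv ec M, are the parental types, so the F1 was CV EC m / cv ec M.
The two rarest classes, cv EC m and CV ec M, are the double crossovers. Comparing them with the parentals, only the cv allele has switched, so cv is the middle locus and the order is ec – cv – m.
ec–cv: (33 + 8)/500 = 0.0820; cv–m: (104 + 8)/500 = 0.2240.
Expected DCO frequency = 0.0820 × 0.2240 ≈ 0.01837; observed = 8/500 ≈ 0.01600.
Coefficient of coincidence = 0.01600/0.01837 ≈ 0.87.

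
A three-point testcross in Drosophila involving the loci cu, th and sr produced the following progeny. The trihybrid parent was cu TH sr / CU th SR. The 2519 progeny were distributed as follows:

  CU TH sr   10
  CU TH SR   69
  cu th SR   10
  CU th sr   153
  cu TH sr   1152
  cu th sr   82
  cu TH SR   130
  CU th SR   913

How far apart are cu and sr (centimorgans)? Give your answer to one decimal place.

12.0 centimorgans

The two rarest classes, CU TH sr and cu th SR, are the double crossovers. Comparing them with the parentals, only the cu allele has switched, so cu is the middle locus and the order is th – cu – sr.
Crossovers in the cu–sr interval produce the single-crossover classes cu TH SR and CU th sr (130 + 153 = 283) plus the double crossovers (20).
RF(cu–sr) = (283 + 20) / 2519 = 303/2519 = 0.1203 → 12.0 centimorgans.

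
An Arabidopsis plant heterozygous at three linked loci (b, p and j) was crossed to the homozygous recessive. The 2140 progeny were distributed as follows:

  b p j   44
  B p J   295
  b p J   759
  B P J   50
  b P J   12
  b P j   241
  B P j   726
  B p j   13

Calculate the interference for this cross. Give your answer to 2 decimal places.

0.20

The two most frequent reciprocal classes, b p J and B P j, are the parental types, so the F1 was b p J / B P j.
The two rarest classes, b P J and B p j, are the double crossovers. Comparing them with the parentals, only the p allele has switched, so p is the middle locus and the order is b – p – j.
b–p: (536 + 25)/2140 = 0.2621; p–j: (94 + 25)/2140 = 0.0556.
Expected DCO frequency = 0.2621 × 0.0556 ≈ 0.01457; observed = 25/2140 ≈ 0.01168.
Coefficient of coincidence = 0.01168/0.01457 ≈ 0.80; interference = 1 − 0.80 = 0.20.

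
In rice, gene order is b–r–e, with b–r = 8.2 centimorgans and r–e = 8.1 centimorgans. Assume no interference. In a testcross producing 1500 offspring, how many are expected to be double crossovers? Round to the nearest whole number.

10

Map distances give recombination frequencies of 0.082 and 0.081 for the two intervals.
With no interference, expected double-crossover frequency = 0.082 × 0.081 = 0.00664.
Expected number = 0.00664 × 1500 = 9.96 ≈ 10.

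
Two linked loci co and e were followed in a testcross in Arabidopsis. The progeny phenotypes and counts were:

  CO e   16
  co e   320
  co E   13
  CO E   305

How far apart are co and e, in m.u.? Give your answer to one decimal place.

4.4 m.u.

The two most frequent classes, CO E (305) and co e (320), are the parental types, so the F1 was CO E / co e.
The recombinant classes are CO e and co E: 16 + 13 = 29.
Recombination frequency = 29/654 = 0.0443 ≈ 4.4%, i.e. 4.4 m.u.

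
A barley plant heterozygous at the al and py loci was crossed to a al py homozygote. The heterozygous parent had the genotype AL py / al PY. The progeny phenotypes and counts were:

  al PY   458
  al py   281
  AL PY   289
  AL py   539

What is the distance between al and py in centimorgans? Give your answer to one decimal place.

The recombinant classes are AL PY and al py: 289 + 281 = 570.
Recombination frequency = 570/1567 = 0.3638 ≈ 36.4%, i.e. 36.4 centimorgans.

36.4 centimorgans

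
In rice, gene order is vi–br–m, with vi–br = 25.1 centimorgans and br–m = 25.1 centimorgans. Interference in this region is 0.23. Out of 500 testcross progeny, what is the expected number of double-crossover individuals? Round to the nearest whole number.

Map distances give recombination frequencies of 0.251 and 0.251 for the two intervals.
With interference 0.23 (so coincidence = 0.77), expected double-crossover frequency = 0.251 × 0.251 × 0.77 = 0.04851.
Expected number = 0.04851 × 500 = 24.26 ≈ 24.

24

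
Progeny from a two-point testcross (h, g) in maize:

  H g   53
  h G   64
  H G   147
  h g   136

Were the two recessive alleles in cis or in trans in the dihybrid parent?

cis

The two most frequent classes are H G (147) and h g (136); these are the parental (non-recombinant) types.
So the F1 carried H G on one chromosome and h g on the other — the recessive alleles are on the same chromosome (cis / coupling).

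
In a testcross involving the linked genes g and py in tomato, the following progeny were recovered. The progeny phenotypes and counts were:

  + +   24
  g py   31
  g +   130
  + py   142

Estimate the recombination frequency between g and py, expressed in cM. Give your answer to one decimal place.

The two most frequent classes, + py (142) and g + (130), are the parental types, so the F1 was + py / g +.
The recombinant classes are + + and g py: 24 + 31 = 55.
Recombination frequency = 55/327 = 0.1682 ≈ 16.8%, i.e. 16.8 cM.

16.8 cM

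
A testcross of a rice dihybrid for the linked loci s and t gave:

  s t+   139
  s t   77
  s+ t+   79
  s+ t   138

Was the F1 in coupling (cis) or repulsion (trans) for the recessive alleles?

trans

The two most frequent classes are s+ t (138) and s t+ (139); these are the parental (non-recombinant) types.
So the F1 carried s+ t on one chromosome and s t+ on the other — the recessive alleles are on opposite chromosomes (trans / repulsion).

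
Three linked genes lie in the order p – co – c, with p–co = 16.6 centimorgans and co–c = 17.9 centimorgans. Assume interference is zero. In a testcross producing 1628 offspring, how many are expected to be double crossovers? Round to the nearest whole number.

Map distances give recombination frequencies of 0.166 and 0.179 for the two intervals.
With no interference, expected double-crossover frequency = 0.166 × 0.179 = 0.02971.
Expected number = 0.02971 × 1628 = 48.37 ≈ 48.

48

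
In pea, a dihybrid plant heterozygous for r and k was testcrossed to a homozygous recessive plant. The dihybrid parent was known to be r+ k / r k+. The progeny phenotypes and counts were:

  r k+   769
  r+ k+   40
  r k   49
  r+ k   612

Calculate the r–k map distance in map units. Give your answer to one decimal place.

6.1 map units

The recombinant classes are r+ k+ and r k: 40 + 49 = 89.
Recombination frequency = 89/1470 = 0.0605 ≈ 6.1%, i.e. 6.1 map units.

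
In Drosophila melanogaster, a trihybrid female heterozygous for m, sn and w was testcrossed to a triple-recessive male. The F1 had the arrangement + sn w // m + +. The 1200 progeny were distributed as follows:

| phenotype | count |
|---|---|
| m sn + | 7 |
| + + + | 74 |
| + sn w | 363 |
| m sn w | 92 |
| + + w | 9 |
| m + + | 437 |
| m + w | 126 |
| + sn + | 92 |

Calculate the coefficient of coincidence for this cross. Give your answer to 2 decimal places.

0.45

The two rarest classes, + + w and m sn +, are the double crossovers. Comparing them with the parentals, only the sn allele has switched, so sn is the middle locus and the order is m – sn – w.
m–sn: (166 + 16)/1200 = 0.1517; sn–w: (218 + 16)/1200 = 0.1950.
Expected DCO frequency = 0.1517 × 0.1950 ≈ 0.02958; observed = 16/1200 ≈ 0.01333.
Coefficient of coincidence = 0.01333/0.02958 ≈ 0.45.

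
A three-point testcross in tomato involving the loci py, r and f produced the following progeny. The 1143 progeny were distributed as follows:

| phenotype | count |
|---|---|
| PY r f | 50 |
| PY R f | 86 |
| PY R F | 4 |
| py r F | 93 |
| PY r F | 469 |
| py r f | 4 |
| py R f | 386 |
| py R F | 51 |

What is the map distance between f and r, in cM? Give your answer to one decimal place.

The two most frequent reciprocal classes, py R f and PY r F, are the parental types, so the F1 was py R f / PY r F.
The two rarest classes, py r f and PY R F, are the double crossovers. Comparing them with the parentals, only the r allele has switched, so r is the middle locus and the order is f – r – py.
Crossovers in the f–r interval produce the single-crossover classes py R F and PY r f (51 + 50 = 101) plus the double crossovers (8).
RF(f–r) = (101 + 8) / 1143 = 109/1143 = 0.0954 → 9.5 cM.

9.5 cM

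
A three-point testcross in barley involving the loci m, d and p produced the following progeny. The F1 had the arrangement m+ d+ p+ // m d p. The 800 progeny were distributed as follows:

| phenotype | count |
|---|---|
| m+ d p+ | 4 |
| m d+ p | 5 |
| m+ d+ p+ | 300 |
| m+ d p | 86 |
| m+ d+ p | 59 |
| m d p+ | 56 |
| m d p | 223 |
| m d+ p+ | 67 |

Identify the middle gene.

d

The two rarest classes, m+ d p+ and m d+ p, are the double crossovers. Comparing them with the parentals, only the d allele has switched, so d is the middle locus and the order is p – d – m.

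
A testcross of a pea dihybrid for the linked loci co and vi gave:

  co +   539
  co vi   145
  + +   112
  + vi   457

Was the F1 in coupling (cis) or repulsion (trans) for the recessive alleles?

The two most frequent classes are + vi (457) and co + (539); these are the parental (non-recombinant) types.
So the F1 carried + vi on one chromosome and co + on the other — the recessive alleles are on opposite chromosomes (trans / repulsion).

trans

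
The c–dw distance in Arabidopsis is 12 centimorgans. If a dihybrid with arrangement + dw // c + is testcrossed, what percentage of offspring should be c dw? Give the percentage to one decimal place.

6.0%

A map distance of 12 centimorgans corresponds to a recombination frequency of 0.120.
The F1 is + dw / c +, so c dw is a recombinant gamete class with expected frequency r/2 = 0.120/2 = 0.0600.
That is 0.0600 = 6.0% of the progeny.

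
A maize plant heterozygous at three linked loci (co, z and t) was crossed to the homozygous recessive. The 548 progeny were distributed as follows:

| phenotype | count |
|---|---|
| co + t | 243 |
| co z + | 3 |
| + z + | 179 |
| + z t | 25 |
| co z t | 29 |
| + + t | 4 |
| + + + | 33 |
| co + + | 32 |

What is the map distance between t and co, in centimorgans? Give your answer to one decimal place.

The two most frequent reciprocal classes, co + t and + z +, are the parental types, so the F1 was co + t / + z +.
The two rarest classes, + + t and co z +, are the double crossovers. Comparing them with the parentals, only the co allele has switched, so co is the middle locus and the order is t – co – z.
Crossovers in the t–co interval produce the single-crossover classes co + + and + z t (32 + 25 = 57) plus the double crossovers (7).
RF(t–co) = (57 + 7) / 548 = 64/548 = 0.1168 → 11.7 centimorgans.

11.7 centimorgans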